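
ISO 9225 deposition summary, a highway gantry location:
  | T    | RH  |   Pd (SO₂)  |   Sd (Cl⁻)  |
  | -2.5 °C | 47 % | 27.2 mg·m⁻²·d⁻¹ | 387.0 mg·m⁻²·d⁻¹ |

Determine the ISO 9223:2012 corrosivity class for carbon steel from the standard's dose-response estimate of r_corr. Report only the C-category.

C2

carbon steel: f(T) = +0.150·(T−10) [T≤10 °C] = -1.8750
  sulphur-dioxide contribution → 3.872 μm/a
  chloride contribution → 17.5 μm/a
  total first-year rate 21.38 μm/a
Category bounds: 1.3…25 μm/a bracket r_corr ⇒ C2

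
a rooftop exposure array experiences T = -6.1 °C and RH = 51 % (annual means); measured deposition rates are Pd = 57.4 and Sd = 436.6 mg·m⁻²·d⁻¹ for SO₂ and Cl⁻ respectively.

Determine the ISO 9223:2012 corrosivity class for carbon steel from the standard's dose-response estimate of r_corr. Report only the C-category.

carbon steel: T≤10 °C ⇒ hinge +0.150·(-6.1−10) = -2.4150
  Pd branch = 1.77·Pd^0.52·e^(0.02·RH+f) = 3.604 μm/a
  Sd branch = 0.102·Sd^0.62·e^(0.033·RH+0.04·T) = 18.64 μm/a
  r_corr = 3.604 + 18.64 = 22.24 μm/a
ISO 9223 Table 2 (carbon steel): 1.3 < 22.2 ≤ 25 μm/a ⇒ C2

C2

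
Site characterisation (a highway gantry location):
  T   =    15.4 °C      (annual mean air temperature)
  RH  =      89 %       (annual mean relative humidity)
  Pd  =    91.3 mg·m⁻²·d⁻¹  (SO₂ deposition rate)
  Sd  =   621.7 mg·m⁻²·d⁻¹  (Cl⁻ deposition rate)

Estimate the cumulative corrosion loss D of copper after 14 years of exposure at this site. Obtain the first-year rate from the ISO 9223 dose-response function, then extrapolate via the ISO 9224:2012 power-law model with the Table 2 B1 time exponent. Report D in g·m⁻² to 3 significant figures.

D(14) = 269 g·m⁻²

copper: temperature factor f = -0.080·(5.4) = -0.4320
  SO₂ term: 0.0053·91.3^0.26·exp(0.059·89-0.4320) = 2.123
  Cl⁻ term: 0.01025·621.7^0.27·exp(0.036·89+0.049·15.4) = 3.049
  r_corr = 2.123 + 3.049 = 5.172 μm/a
ISO 9224: D(t) = r_corr · t^b with b = 0.667 (copper, B1)
  D(14) = 5.172 × 14^0.667 = 5.172 × 5.814 = 30.07 μm
  Mass loss = 30.07 μm × 8.96 g/cm³ = 269.4 g·m⁻²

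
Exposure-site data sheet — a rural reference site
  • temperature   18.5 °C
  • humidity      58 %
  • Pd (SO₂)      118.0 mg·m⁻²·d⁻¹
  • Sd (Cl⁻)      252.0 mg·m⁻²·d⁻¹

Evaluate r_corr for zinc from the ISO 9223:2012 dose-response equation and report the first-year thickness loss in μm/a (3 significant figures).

r_corr = 3.96 μm/a

zinc: temperature factor f = -0.071·(8.5) = -0.6035
  SO₂ term: 0.0129·118.0^0.44·exp(0.046·58-0.6035) = 0.8295
  Sd branch = 0.0175·Sd^0.57·e^(0.008·RH+0.085·T) = 3.135 μm/a
  sum: 0.8295 + 3.135 → r_corr = 3.965 μm/a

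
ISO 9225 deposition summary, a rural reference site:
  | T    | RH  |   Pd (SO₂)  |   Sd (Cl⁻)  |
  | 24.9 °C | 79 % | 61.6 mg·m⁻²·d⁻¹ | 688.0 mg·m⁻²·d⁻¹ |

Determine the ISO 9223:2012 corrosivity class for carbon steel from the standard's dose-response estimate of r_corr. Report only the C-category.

carbon steel: T>10 °C ⇒ hinge -0.054·(24.9−10) = -0.8046
  SO₂ term: 1.77·61.6^0.52·exp(0.02·79-0.8046) = 32.76
  Cl⁻ term: 0.102·688.0^0.62·exp(0.033·79+0.04·24.9) = 215.1
  sum: 32.76 + 215.1 → r_corr = 247.9 μm/a
ISO 9223 Table 2 (carbon steel): 200 < 248 ≤ 700 μm/a ⇒ CX

CX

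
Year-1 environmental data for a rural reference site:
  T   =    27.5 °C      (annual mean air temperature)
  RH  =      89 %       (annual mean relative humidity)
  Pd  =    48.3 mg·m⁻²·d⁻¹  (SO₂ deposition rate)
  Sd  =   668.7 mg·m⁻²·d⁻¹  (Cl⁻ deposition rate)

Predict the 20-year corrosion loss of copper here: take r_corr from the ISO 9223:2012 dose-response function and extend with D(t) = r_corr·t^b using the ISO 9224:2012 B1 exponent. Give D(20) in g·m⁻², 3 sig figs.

copper: T>10 °C ⇒ hinge -0.080·(27.5−10) = -1.4000
  SO₂ term: 0.0053·48.3^0.26·exp(0.059·89-1.4000) = 0.6832
  Cl⁻ term: 0.01025·668.7^0.27·exp(0.036·89+0.049·27.5) = 5.626
  sum: 0.6832 + 5.626 → r_corr = 6.31 μm/a
ISO 9224: D(t) = r_corr · t^b with b = 0.667 (copper, B1)
  D(20) = 6.31 × 20^0.667 = 6.31 × 7.375 = 46.54 μm
  Mass loss = 46.54 μm × 8.96 g/cm³ = 417 g·m⁻²

D(20) = 417 g·m⁻²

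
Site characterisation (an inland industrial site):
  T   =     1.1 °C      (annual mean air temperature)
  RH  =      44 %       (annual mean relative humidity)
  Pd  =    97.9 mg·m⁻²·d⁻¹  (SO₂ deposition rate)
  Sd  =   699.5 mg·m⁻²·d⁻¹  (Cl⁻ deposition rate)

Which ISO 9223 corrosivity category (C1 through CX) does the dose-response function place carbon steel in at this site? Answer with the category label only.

C3

carbon steel: temperature factor f = +0.150·(-8.9) = -1.3350
  SO₂ term: 1.77·97.9^0.52·exp(0.02·44-1.3350) = 12.18
  Cl⁻ term: 0.102·699.5^0.62·exp(0.033·44+0.04·1.1) = 26.43
  r_corr = 12.18 + 26.43 = 38.61 μm/a
ISO 9223 Table 2 (carbon steel): 25 < 38.6 ≤ 50 μm/a ⇒ C3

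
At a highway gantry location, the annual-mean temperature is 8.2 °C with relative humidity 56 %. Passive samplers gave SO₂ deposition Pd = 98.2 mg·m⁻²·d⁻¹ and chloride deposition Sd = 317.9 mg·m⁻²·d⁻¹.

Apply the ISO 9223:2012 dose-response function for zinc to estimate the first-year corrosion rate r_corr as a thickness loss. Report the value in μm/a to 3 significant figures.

zinc: T≤10 °C ⇒ hinge +0.038·(8.2−10) = -0.0684
  Pd branch = 0.0129·Pd^0.44·e^(0.046·RH+f) = 1.192 μm/a
  Cl⁻ term: 0.0175·317.9^0.57·exp(0.008·56+0.085·8.2) = 1.468
  sum: 1.192 + 1.468 → r_corr = 2.659 μm/a

r_corr = 2.66 μm/a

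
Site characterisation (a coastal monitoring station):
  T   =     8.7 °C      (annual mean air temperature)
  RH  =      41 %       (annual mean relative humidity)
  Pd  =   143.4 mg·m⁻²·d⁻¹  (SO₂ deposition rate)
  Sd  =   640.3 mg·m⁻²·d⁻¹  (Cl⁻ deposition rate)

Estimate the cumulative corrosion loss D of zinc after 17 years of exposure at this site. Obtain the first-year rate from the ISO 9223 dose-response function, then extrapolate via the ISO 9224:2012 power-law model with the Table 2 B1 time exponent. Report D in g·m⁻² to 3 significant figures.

zinc: T≤10 °C ⇒ hinge +0.038·(8.7−10) = -0.0494
  sulphur-dioxide contribution → 0.7196 μm/a
  chloride contribution → 2.024 μm/a
  ⇒ r_corr(zinc) = 2.744 μm/a
Long-term exponent b (ISO 9224 Table 2, B1) = 0.813
  D(17) = 2.744 × 17^0.813 = 2.744 × 10.01 = 27.46 μm
  Mass loss = 27.46 μm × 7.14 g/cm³ = 196.1 g·m⁻²

D(17) = 196 g·m⁻²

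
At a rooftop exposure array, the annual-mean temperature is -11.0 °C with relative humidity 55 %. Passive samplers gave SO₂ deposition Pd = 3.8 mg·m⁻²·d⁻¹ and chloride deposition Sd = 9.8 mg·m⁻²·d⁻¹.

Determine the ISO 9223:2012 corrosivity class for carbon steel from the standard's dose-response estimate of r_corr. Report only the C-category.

C2

carbon steel: temperature factor f = +0.150·(-21.0) = -3.1500
  sulphur-dioxide contribution → 0.4562 μm/a
  chloride contribution → 1.661 μm/a
  ⇒ r_corr(carbon steel) = 2.117 μm/a
Category bounds: 1.3…25 μm/a bracket r_corr ⇒ C2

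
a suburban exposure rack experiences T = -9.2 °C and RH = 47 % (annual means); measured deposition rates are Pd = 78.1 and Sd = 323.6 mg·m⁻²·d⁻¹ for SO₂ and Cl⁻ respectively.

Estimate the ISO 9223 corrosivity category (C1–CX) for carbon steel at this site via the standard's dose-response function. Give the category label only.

C2

carbon steel: temperature factor f = +0.150·(-19.2) = -2.8800
  sulphur-dioxide contribution → 2.453 μm/a
  chloride contribution → 11.98 μm/a
  total first-year rate 14.44 μm/a
Category bounds: 1.3…25 μm/a bracket r_corr ⇒ C2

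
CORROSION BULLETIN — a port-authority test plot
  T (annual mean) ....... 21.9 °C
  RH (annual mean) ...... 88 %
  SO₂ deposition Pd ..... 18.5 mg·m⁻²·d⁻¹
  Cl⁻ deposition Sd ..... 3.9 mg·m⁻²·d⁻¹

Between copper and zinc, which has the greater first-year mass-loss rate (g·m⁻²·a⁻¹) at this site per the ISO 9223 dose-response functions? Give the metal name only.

copper: temperature factor f = -0.080·(11.9) = -0.9520
  sulphur-dioxide contribution → 0.7855 μm/a
  chloride contribution → 1.028 μm/a
  total first-year rate 1.814 μm/a
  mass loss = 1.814 μm/a × 8.96 g/cm³ = 16.25 g·m⁻²·a⁻¹
zinc: T>10 °C ⇒ hinge -0.071·(21.9−10) = -0.8449
  sulphur-dioxide contribution → 1.146 μm/a
  chloride contribution → 0.4945 μm/a
  ⇒ r_corr(zinc) = 1.641 μm/a
  mass loss = 1.641 μm/a × 7.14 g/cm³ = 11.71 g·m⁻²·a⁻¹
Ordering by g·m⁻²·a⁻¹: copper (16.3) > zinc (11.7)

copper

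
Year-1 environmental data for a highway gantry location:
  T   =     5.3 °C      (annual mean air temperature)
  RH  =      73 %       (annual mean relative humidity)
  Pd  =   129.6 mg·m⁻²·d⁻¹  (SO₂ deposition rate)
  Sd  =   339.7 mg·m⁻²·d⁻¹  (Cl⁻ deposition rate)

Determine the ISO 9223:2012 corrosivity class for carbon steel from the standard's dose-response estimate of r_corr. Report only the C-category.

C5

carbon steel: f(T) = +0.150·(T−10) [T≤10 °C] = -0.7050
  Pd branch = 1.77·Pd^0.52·e^(0.02·RH+f) = 47.25 μm/a
  Sd branch = 0.102·Sd^0.62·e^(0.033·RH+0.04·T) = 52.02 μm/a
  sum: 47.25 + 52.02 → r_corr = 99.27 μm/a
ISO 9223 Table 2 (carbon steel): 80 < 99.3 ≤ 200 μm/a ⇒ C5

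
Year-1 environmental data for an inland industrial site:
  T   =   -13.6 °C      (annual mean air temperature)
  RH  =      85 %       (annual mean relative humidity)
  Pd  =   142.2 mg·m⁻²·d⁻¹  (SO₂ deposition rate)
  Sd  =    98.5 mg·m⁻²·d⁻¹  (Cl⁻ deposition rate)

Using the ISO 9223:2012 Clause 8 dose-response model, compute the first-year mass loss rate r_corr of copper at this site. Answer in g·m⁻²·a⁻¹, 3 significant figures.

copper: temperature factor f = +0.126·(-23.6) = -2.9736
  Pd branch = 0.0053·Pd^0.26·e^(0.059·RH+f) = 0.1481 μm/a
  Cl⁻ term: 0.01025·98.5^0.27·exp(0.036·85+0.049·-13.6) = 0.3877
  r_corr = 0.1481 + 0.3877 = 0.5358 μm/a
Convert to mass loss: 0.5358 μm/a × 8.96 g/cm³ = 4.801 g·m⁻²·a⁻¹

r_corr = 4.80 g·m⁻²·a⁻¹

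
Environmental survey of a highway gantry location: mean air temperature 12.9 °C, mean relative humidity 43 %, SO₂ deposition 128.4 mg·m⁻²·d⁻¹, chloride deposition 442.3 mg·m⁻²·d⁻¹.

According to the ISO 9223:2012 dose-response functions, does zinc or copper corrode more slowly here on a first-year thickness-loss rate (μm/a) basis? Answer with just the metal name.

zinc: T>10 °C ⇒ hinge -0.071·(12.9−10) = -0.2059
  Pd branch = 0.0129·Pd^0.44·e^(0.046·RH+f) = 0.6426 μm/a
  Sd branch = 0.0175·Sd^0.57·e^(0.008·RH+0.085·T) = 2.381 μm/a
  r_corr = 0.6426 + 2.381 = 3.023 μm/a
copper: temperature factor f = -0.080·(2.9) = -0.2320
  Pd branch = 0.0053·Pd^0.26·e^(0.059·RH+f) = 0.1877 μm/a
  Cl⁻ term: 0.01025·442.3^0.27·exp(0.036·43+0.049·12.9) = 0.4698
  sum: 0.1877 + 0.4698 → r_corr = 0.6575 μm/a
Ordering by μm/a: zinc (3.02) > copper (0.657)

copper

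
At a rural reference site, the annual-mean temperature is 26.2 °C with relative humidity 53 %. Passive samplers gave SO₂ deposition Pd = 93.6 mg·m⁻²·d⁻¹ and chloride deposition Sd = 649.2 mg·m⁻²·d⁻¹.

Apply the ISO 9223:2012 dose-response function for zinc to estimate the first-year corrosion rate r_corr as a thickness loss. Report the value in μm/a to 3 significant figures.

zinc: T>10 °C ⇒ hinge -0.071·(26.2−10) = -1.1502
  SO₂ term: 0.0129·93.6^0.44·exp(0.046·53-1.1502) = 0.3445
  Sd branch = 0.0175·Sd^0.57·e^(0.008·RH+0.085·T) = 9.941 μm/a
  r_corr = 0.3445 + 9.941 = 10.29 μm/a

r_corr = 10.3 μm/a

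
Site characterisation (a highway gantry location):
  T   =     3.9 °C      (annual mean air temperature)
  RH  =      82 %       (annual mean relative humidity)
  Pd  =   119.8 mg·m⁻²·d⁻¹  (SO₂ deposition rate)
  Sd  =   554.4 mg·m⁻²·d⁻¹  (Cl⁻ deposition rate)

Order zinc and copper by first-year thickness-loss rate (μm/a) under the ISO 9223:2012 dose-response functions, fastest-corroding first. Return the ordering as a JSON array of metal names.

["zinc", "copper"]

zinc: temperature factor f = +0.038·(-6.1) = -0.2318
  Pd branch = 0.0129·Pd^0.44·e^(0.046·RH+f) = 3.653 μm/a
  Cl⁻ term: 0.0175·554.4^0.57·exp(0.008·82+0.085·3.9) = 1.721
  r_corr = 3.653 + 1.721 = 5.374 μm/a
copper: T≤10 °C ⇒ hinge +0.126·(3.9−10) = -0.7686
  SO₂ term: 0.0053·119.8^0.26·exp(0.059·82-0.7686) = 1.076
  Sd branch = 0.01025·Sd^0.27·e^(0.036·RH+0.049·T) = 1.308 μm/a
  r_corr = 1.076 + 1.308 = 2.384 μm/a
Ordering by μm/a: zinc (5.37) > copper (2.38)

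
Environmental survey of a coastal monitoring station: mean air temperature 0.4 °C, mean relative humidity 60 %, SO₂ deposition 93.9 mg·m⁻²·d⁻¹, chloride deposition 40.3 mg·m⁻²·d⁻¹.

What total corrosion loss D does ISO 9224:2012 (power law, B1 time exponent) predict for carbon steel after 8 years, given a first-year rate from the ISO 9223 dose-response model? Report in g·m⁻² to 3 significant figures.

carbon steel: temperature factor f = +0.150·(-9.6) = -1.4400
  Pd branch = 1.77·Pd^0.52·e^(0.02·RH+f) = 14.78 μm/a
  Sd branch = 0.102·Sd^0.62·e^(0.033·RH+0.04·T) = 7.426 μm/a
  r_corr = 14.78 + 7.426 = 22.2 μm/a
Power-law: D(8) = r_corr · 8^0.523
  D(8) = 22.2 × 8^0.523 = 22.2 × 2.967 = 65.87 μm
  Mass loss = 65.87 μm × 7.85 g/cm³ = 517.1 g·m⁻²

D(8) = 517 g·m⁻²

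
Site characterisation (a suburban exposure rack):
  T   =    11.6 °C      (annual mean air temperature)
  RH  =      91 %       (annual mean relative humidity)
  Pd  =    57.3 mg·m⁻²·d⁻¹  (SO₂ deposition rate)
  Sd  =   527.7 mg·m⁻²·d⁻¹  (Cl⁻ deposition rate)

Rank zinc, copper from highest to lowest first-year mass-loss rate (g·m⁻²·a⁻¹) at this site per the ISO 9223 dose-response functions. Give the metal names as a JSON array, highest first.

zinc: temperature factor f = -0.071·(1.6) = -0.1136
  Pd branch = 0.0129·Pd^0.44·e^(0.046·RH+f) = 4.496 μm/a
  Sd branch = 0.0175·Sd^0.57·e^(0.008·RH+0.085·T) = 3.461 μm/a
  sum: 4.496 + 3.461 → r_corr = 7.957 μm/a
  mass loss = 7.957 μm/a × 7.14 g/cm³ = 56.81 g·m⁻²·a⁻¹
copper: T>10 °C ⇒ hinge -0.080·(11.6−10) = -0.1280
  SO₂ term: 0.0053·57.3^0.26·exp(0.059·91-0.1280) = 2.868
  Cl⁻ term: 0.01025·527.7^0.27·exp(0.036·91+0.049·11.6) = 2.602
  sum: 2.868 + 2.602 → r_corr = 5.47 μm/a
  mass loss = 5.47 μm/a × 8.96 g/cm³ = 49.01 g·m⁻²·a⁻¹
Ordering by g·m⁻²·a⁻¹: zinc (56.8) > copper (49)

["zinc", "copper"]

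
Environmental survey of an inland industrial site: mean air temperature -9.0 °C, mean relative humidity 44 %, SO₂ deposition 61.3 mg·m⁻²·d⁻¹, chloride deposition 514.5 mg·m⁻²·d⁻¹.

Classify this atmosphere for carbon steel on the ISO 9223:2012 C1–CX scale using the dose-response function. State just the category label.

C2

carbon steel: T≤10 °C ⇒ hinge +0.150·(-9.0−10) = -2.8500
  sulphur-dioxide contribution → 2.098 μm/a
  chloride contribution → 14.59 μm/a
  ⇒ r_corr(carbon steel) = 16.68 μm/a
ISO 9223 Table 2 (carbon steel): 1.3 < 16.7 ≤ 25 μm/a ⇒ C2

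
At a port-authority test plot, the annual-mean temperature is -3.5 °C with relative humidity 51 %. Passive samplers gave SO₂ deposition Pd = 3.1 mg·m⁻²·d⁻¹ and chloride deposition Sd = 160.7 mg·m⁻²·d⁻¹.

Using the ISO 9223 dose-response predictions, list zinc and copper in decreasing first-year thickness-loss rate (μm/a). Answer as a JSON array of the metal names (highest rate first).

zinc: T≤10 °C ⇒ hinge +0.038·(-3.5−10) = -0.5130
  SO₂ term: 0.0129·3.1^0.44·exp(0.046·51-0.5130) = 0.1327
  Sd branch = 0.0175·Sd^0.57·e^(0.008·RH+0.085·T) = 0.3536 μm/a
  sum: 0.1327 + 0.3536 → r_corr = 0.4862 μm/a
copper: temperature factor f = +0.126·(-13.5) = -1.7010
  SO₂ term: 0.0053·3.1^0.26·exp(0.059·51-1.7010) = 0.02631
  Cl⁻ term: 0.01025·160.7^0.27·exp(0.036·51+0.049·-3.5) = 0.2134
  r_corr = 0.02631 + 0.2134 = 0.2397 μm/a
Ordering by μm/a: zinc (0.486) > copper (0.24)

["zinc", "copper"]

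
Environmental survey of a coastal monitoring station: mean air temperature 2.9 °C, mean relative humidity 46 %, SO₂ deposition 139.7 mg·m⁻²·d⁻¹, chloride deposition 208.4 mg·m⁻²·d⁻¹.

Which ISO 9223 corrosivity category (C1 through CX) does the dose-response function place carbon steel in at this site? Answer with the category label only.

carbon steel: f(T) = +0.150·(T−10) [T≤10 °C] = -1.0650
  sulphur-dioxide contribution → 19.98 μm/a
  chloride contribution → 14.32 μm/a
  total first-year rate 34.3 μm/a
Category bounds: 25…50 μm/a bracket r_corr ⇒ C3

C3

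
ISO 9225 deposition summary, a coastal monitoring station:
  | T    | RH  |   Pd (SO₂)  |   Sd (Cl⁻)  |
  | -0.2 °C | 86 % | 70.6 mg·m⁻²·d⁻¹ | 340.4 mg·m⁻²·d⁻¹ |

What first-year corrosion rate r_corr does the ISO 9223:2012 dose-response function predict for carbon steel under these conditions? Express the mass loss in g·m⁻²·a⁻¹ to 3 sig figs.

carbon steel: T≤10 °C ⇒ hinge +0.150·(-0.2−10) = -1.5300
  sulphur-dioxide contribution → 19.58 μm/a
  chloride contribution → 64.19 μm/a
  ⇒ r_corr(carbon steel) = 83.78 μm/a
Convert to mass loss: 83.78 μm/a × 7.85 g/cm³ = 657.6 g·m⁻²·a⁻¹

r_corr = 658 g·m⁻²·a⁻¹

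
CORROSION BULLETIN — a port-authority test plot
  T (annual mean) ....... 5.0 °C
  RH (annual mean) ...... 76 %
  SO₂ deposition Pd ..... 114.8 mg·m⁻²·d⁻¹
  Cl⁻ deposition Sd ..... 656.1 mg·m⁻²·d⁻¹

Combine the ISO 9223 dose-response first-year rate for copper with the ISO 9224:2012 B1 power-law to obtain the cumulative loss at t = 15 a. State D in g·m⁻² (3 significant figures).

D(15) = 110 g·m⁻²

copper: f(T) = +0.126·(T−10) [T≤10 °C] = -0.6300
  Pd branch = 0.0053·Pd^0.26·e^(0.059·RH+f) = 0.8583 μm/a
  Sd branch = 0.01025·Sd^0.27·e^(0.036·RH+0.049·T) = 1.164 μm/a
  sum: 0.8583 + 1.164 → r_corr = 2.022 μm/a
ISO 9224: D(t) = r_corr · t^b with b = 0.667 (copper, B1)
  D(15) = 2.022 × 15^0.667 = 2.022 × 6.088 = 12.31 μm
  Mass loss = 12.31 μm × 8.96 g/cm³ = 110.3 g·m⁻²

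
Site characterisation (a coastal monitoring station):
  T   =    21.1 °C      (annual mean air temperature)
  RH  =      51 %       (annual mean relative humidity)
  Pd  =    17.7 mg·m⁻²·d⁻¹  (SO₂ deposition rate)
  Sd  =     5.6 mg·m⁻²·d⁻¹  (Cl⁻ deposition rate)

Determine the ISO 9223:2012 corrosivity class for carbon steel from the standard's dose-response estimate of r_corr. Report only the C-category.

C2

carbon steel: T>10 °C ⇒ hinge -0.054·(21.1−10) = -0.5994
  SO₂ term: 1.77·17.7^0.52·exp(0.02·51-0.5994) = 12.01
  Cl⁻ term: 0.102·5.6^0.62·exp(0.033·51+0.04·21.1) = 3.715
  sum: 12.01 + 3.715 → r_corr = 15.73 μm/a
ISO 9223 Table 2 (carbon steel): 1.3 < 15.7 ≤ 25 μm/a ⇒ C2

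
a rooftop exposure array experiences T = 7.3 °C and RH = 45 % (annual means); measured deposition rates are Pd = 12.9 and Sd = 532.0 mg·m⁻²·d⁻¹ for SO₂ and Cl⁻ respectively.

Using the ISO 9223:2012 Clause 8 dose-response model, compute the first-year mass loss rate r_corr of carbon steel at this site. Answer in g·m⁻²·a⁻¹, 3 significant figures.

carbon steel: T≤10 °C ⇒ hinge +0.150·(7.3−10) = -0.4050
  SO₂ term: 1.77·12.9^0.52·exp(0.02·45-0.4050) = 10.98
  Cl⁻ term: 0.102·532.0^0.62·exp(0.033·45+0.04·7.3) = 29.54
  sum: 10.98 + 29.54 → r_corr = 40.52 μm/a
Convert to mass loss: 40.52 μm/a × 7.85 g/cm³ = 318.1 g·m⁻²·a⁻¹

r_corr = 318 g·m⁻²·a⁻¹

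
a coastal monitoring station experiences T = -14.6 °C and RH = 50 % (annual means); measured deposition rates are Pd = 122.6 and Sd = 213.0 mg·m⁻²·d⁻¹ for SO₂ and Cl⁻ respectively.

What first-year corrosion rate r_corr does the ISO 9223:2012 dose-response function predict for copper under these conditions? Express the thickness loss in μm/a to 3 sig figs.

copper: T≤10 °C ⇒ hinge +0.126·(-14.6−10) = -3.0996
  Pd branch = 0.0053·Pd^0.26·e^(0.059·RH+f) = 0.01593 μm/a
  Cl⁻ term: 0.01025·213.0^0.27·exp(0.036·50+0.049·-14.6) = 0.129
  r_corr = 0.01593 + 0.129 = 0.1449 μm/a

r_corr = 0.145 μm/a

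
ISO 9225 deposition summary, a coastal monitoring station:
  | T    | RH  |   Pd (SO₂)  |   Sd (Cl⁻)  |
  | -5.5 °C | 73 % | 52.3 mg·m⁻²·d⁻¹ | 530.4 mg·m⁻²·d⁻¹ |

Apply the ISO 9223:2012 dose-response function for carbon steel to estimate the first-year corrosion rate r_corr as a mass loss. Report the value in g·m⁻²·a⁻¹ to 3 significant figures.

r_corr = 395 g·m⁻²·a⁻¹

carbon steel: f(T) = +0.150·(T−10) [T≤10 °C] = -2.3250
  SO₂ term: 1.77·52.3^0.52·exp(0.02·73-2.3250) = 5.834
  Cl⁻ term: 0.102·530.4^0.62·exp(0.033·73+0.04·-5.5) = 44.52
  r_corr = 5.834 + 44.52 = 50.35 μm/a
Convert to mass loss: 50.35 μm/a × 7.85 g/cm³ = 395.3 g·m⁻²·a⁻¹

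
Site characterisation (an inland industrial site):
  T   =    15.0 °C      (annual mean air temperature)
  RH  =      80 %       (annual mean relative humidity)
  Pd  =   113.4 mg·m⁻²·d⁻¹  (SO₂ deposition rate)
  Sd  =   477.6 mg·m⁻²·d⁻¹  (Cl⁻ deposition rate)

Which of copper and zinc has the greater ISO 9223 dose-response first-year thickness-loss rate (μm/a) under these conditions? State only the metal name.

copper: temperature factor f = -0.080·(5.0) = -0.4000
  SO₂ term: 0.0053·113.4^0.26·exp(0.059·80-0.4000) = 1.363
  Sd branch = 0.01025·Sd^0.27·e^(0.036·RH+0.049·T) = 2.014 μm/a
  sum: 1.363 + 2.014 → r_corr = 3.377 μm/a
zinc: f(T) = -0.071·(T−10) [T>10 °C] = -0.3550
  Pd branch = 0.0129·Pd^0.44·e^(0.046·RH+f) = 2.875 μm/a
  Sd branch = 0.0175·Sd^0.57·e^(0.008·RH+0.085·T) = 3.997 μm/a
  r_corr = 2.875 + 3.997 = 6.872 μm/a
Ordering by μm/a: zinc (6.87) > copper (3.38)

zinc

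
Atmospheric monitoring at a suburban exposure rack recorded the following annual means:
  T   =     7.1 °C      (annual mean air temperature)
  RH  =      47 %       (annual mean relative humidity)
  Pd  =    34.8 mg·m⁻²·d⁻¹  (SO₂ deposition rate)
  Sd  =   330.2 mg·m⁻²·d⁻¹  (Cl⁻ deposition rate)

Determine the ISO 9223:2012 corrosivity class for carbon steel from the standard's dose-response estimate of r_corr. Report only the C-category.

C3

carbon steel: T≤10 °C ⇒ hinge +0.150·(7.1−10) = -0.4350
  sulphur-dioxide contribution → 18.57 μm/a
  chloride contribution → 23.29 μm/a
  ⇒ r_corr(carbon steel) = 41.86 μm/a
ISO 9223 Table 2 (carbon steel): 25 < 41.9 ≤ 50 μm/a ⇒ C3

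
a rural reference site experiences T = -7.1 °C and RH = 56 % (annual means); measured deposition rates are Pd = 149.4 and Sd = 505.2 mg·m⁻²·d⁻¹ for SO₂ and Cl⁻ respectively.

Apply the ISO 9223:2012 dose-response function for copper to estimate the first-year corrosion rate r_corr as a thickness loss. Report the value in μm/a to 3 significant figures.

copper: temperature factor f = +0.126·(-17.1) = -2.1546
  SO₂ term: 0.0053·149.4^0.26·exp(0.059·56-2.1546) = 0.06149
  Cl⁻ term: 0.01025·505.2^0.27·exp(0.036·56+0.049·-7.1) = 0.2918
  sum: 0.06149 + 0.2918 → r_corr = 0.3533 μm/a

r_corr = 0.353 μm/a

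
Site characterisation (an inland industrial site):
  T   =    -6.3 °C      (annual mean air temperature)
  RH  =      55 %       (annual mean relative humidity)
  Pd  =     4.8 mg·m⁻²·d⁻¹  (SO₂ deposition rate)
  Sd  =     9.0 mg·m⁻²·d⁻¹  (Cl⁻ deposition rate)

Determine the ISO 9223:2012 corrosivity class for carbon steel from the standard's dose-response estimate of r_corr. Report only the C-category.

C2

carbon steel: T≤10 °C ⇒ hinge +0.150·(-6.3−10) = -2.4450
  Pd branch = 1.77·Pd^0.52·e^(0.02·RH+f) = 1.043 μm/a
  Cl⁻ term: 0.102·9.0^0.62·exp(0.033·55+0.04·-6.3) = 1.901
  sum: 1.043 + 1.901 → r_corr = 2.944 μm/a
ISO 9223 Table 2 (carbon steel): 1.3 < 2.94 ≤ 25 μm/a ⇒ C2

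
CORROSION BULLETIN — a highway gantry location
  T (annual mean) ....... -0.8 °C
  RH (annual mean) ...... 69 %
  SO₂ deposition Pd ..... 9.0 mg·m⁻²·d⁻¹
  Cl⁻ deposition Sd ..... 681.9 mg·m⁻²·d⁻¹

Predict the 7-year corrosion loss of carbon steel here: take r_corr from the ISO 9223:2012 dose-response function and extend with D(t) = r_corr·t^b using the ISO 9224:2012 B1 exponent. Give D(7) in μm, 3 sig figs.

carbon steel: T≤10 °C ⇒ hinge +0.150·(-0.8−10) = -1.6200
  sulphur-dioxide contribution → 4.365 μm/a
  chloride contribution → 55.02 μm/a
  total first-year rate 59.38 μm/a
ISO 9224: D(t) = r_corr · t^b with b = 0.523 (carbon steel, B1)
  D(7) = 59.38 × 7^0.523 = 59.38 × 2.767 = 164.3 μm

D(7) = 164 μm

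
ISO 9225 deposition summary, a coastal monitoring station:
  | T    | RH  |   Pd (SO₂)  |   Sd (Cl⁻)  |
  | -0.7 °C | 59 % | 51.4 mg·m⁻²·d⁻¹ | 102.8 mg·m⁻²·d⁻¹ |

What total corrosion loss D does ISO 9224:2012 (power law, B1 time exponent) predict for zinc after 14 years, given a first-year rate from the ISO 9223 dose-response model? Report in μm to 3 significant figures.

zinc: T≤10 °C ⇒ hinge +0.038·(-0.7−10) = -0.4066
  SO₂ term: 0.0129·51.4^0.44·exp(0.046·59-0.4066) = 0.7337
  Cl⁻ term: 0.0175·102.8^0.57·exp(0.008·59+0.085·-0.7) = 0.3707
  r_corr = 0.7337 + 0.3707 = 1.104 μm/a
Long-term exponent b (ISO 9224 Table 2, B1) = 0.813
  D(14) = 1.104 × 14^0.813 = 1.104 × 8.547 = 9.439 μm

D(14) = 9.44 μm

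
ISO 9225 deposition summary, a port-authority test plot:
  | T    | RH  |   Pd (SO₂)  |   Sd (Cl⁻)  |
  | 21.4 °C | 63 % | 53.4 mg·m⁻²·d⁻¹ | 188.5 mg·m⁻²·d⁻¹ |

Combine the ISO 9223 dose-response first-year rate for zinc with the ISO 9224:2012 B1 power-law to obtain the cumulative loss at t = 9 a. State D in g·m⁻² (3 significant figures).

zinc: T>10 °C ⇒ hinge -0.071·(21.4−10) = -0.8094
  Pd branch = 0.0129·Pd^0.44·e^(0.046·RH+f) = 0.5995 μm/a
  Cl⁻ term: 0.0175·188.5^0.57·exp(0.008·63+0.085·21.4) = 3.539
  r_corr = 0.5995 + 3.539 = 4.138 μm/a
Long-term exponent b (ISO 9224 Table 2, B1) = 0.813
  D(9) = 4.138 × 9^0.813 = 4.138 × 5.968 = 24.69 μm
  Mass loss = 24.69 μm × 7.14 g/cm³ = 176.3 g·m⁻²

D(9) = 176 g·m⁻²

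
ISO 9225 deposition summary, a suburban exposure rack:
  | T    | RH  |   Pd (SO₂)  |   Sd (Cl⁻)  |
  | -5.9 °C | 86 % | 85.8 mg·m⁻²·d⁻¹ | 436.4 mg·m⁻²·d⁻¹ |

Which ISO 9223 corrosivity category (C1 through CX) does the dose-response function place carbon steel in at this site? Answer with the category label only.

carbon steel: temperature factor f = +0.150·(-15.9) = -2.3850
  sulphur-dioxide contribution → 9.217 μm/a
  chloride contribution → 59.62 μm/a
  total first-year rate 68.83 μm/a
ISO 9223 Table 2 (carbon steel): 50 < 68.8 ≤ 80 μm/a ⇒ C4

C4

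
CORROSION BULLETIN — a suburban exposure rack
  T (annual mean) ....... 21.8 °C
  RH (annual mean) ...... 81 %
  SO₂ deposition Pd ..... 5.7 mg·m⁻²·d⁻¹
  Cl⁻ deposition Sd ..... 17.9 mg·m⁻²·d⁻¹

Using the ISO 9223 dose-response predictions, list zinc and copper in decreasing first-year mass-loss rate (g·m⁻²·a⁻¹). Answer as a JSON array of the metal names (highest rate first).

["copper", "zinc"]

zinc: T>10 °C ⇒ hinge -0.071·(21.8−10) = -0.8378
  SO₂ term: 0.0129·5.7^0.44·exp(0.046·81-0.8378) = 0.4983
  Sd branch = 0.0175·Sd^0.57·e^(0.008·RH+0.085·T) = 1.105 μm/a
  sum: 0.4983 + 1.105 → r_corr = 1.603 μm/a
  mass loss = 1.603 μm/a × 7.14 g/cm³ = 11.45 g·m⁻²·a⁻¹
copper: f(T) = -0.080·(T−10) [T>10 °C] = -0.9440
  Pd branch = 0.0053·Pd^0.26·e^(0.059·RH+f) = 0.3858 μm/a
  Sd branch = 0.01025·Sd^0.27·e^(0.036·RH+0.049·T) = 1.2 μm/a
  sum: 0.3858 + 1.2 → r_corr = 1.586 μm/a
  mass loss = 1.586 μm/a × 8.96 g/cm³ = 14.21 g·m⁻²·a⁻¹
Ordering by g·m⁻²·a⁻¹: copper (14.2) > zinc (11.4)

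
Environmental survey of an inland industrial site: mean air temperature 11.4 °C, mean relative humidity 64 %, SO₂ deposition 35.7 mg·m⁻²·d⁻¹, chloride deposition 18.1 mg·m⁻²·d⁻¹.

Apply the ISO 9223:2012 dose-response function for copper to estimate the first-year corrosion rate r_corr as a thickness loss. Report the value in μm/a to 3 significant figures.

copper: temperature factor f = -0.080·(1.4) = -0.1120
  sulphur-dioxide contribution → 0.5239 μm/a
  chloride contribution → 0.3922 μm/a
  ⇒ r_corr(copper) = 0.9161 μm/a

r_corr = 0.916 μm/a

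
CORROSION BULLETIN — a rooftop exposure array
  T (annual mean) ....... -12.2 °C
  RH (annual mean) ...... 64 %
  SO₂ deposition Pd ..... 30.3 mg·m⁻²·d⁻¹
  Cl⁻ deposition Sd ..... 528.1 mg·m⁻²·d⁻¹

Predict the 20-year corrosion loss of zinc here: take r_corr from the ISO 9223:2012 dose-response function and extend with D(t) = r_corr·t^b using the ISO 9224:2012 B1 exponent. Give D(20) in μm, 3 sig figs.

zinc: temperature factor f = +0.038·(-22.2) = -0.8436
  sulphur-dioxide contribution → 0.4727 μm/a
  chloride contribution → 0.369 μm/a
  total first-year rate 0.8417 μm/a
Power-law: D(20) = r_corr · 20^0.813
  D(20) = 0.8417 × 20^0.813 = 0.8417 × 11.42 = 9.614 μm

D(20) = 9.61 μm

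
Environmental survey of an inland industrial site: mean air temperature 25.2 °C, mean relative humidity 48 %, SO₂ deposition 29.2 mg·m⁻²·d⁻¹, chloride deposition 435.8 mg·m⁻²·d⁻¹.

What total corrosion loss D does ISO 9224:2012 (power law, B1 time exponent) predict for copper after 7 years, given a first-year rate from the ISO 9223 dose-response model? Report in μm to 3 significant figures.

D(7) = 3.98 μm

copper: f(T) = -0.080·(T−10) [T>10 °C] = -1.2160
  SO₂ term: 0.0053·29.2^0.26·exp(0.059·48-1.2160) = 0.06414
  Cl⁻ term: 0.01025·435.8^0.27·exp(0.036·48+0.049·25.2) = 1.023
  sum: 0.06414 + 1.023 → r_corr = 1.088 μm/a
Long-term exponent b (ISO 9224 Table 2, B1) = 0.667
  D(7) = 1.088 × 7^0.667 = 1.088 × 3.662 = 3.982 μm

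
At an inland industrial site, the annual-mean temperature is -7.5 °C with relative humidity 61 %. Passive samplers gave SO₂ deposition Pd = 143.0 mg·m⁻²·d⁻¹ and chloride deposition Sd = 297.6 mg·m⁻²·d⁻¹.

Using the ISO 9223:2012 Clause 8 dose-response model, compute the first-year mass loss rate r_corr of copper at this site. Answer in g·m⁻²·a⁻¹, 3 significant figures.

copper: f(T) = +0.126·(T−10) [T≤10 °C] = -2.2050
  sulphur-dioxide contribution → 0.07764 μm/a
  chloride contribution → 0.297 μm/a
  ⇒ r_corr(copper) = 0.3746 μm/a
Convert to mass loss: 0.3746 μm/a × 8.96 g/cm³ = 3.356 g·m⁻²·a⁻¹

r_corr = 3.36 g·m⁻²·a⁻¹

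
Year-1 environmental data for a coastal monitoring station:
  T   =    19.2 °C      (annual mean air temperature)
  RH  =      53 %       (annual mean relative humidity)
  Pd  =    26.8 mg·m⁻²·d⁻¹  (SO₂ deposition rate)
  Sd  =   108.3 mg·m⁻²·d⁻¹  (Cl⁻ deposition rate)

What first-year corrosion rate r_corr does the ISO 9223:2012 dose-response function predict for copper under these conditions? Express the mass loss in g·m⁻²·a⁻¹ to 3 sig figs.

r_corr = 6.84 g·m⁻²·a⁻¹

copper: temperature factor f = -0.080·(9.2) = -0.7360
  SO₂ term: 0.0053·26.8^0.26·exp(0.059·53-0.7360) = 0.1361
  Cl⁻ term: 0.01025·108.3^0.27·exp(0.036·53+0.049·19.2) = 0.627
  sum: 0.1361 + 0.627 → r_corr = 0.7632 μm/a
Convert to mass loss: 0.7632 μm/a × 8.96 g/cm³ = 6.838 g·m⁻²·a⁻¹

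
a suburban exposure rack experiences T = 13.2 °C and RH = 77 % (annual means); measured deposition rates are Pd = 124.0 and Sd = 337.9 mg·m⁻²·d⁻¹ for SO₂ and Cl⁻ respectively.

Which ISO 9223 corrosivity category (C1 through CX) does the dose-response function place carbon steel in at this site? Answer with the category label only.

C5

carbon steel: temperature factor f = -0.054·(3.2) = -0.1728
  SO₂ term: 1.77·124.0^0.52·exp(0.02·77-0.1728) = 85.18
  Cl⁻ term: 0.102·337.9^0.62·exp(0.033·77+0.04·13.2) = 81.15
  sum: 85.18 + 81.15 → r_corr = 166.3 μm/a
166 μm/a falls in (80, 200] for carbon steel → category C5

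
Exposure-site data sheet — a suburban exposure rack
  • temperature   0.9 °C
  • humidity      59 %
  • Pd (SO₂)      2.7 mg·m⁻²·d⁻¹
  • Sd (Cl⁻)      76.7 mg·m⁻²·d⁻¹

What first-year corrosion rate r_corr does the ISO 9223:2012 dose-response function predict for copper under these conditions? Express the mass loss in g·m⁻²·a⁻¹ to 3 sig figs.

copper: temperature factor f = +0.126·(-9.1) = -1.1466
  sulphur-dioxide contribution → 0.07083 μm/a
  chloride contribution → 0.2892 μm/a
  ⇒ r_corr(copper) = 0.36 μm/a
Convert to mass loss: 0.36 μm/a × 8.96 g/cm³ = 3.226 g·m⁻²·a⁻¹

r_corr = 3.23 g·m⁻²·a⁻¹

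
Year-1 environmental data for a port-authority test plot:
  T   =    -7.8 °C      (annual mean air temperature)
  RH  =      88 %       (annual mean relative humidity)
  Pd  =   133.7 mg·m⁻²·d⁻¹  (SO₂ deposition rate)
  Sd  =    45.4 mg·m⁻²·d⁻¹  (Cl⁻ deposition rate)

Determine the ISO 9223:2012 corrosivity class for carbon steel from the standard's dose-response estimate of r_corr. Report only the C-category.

C2

carbon steel: temperature factor f = +0.150·(-17.8) = -2.6700
  Pd branch = 1.77·Pd^0.52·e^(0.02·RH+f) = 9.086 μm/a
  Cl⁻ term: 0.102·45.4^0.62·exp(0.033·88+0.04·-7.8) = 14.51
  sum: 9.086 + 14.51 → r_corr = 23.6 μm/a
Category bounds: 1.3…25 μm/a bracket r_corr ⇒ C2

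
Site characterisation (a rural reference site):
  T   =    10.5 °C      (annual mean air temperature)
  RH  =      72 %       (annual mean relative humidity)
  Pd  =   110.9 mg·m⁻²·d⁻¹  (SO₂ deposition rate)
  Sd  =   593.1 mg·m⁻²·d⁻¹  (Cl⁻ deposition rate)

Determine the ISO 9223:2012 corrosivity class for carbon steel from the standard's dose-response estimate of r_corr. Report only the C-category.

carbon steel: temperature factor f = -0.054·(0.5) = -0.0270
  sulphur-dioxide contribution → 84.14 μm/a
  chloride contribution → 87.54 μm/a
  total first-year rate 171.7 μm/a
ISO 9223 Table 2 (carbon steel): 80 < 172 ≤ 200 μm/a ⇒ C5

C5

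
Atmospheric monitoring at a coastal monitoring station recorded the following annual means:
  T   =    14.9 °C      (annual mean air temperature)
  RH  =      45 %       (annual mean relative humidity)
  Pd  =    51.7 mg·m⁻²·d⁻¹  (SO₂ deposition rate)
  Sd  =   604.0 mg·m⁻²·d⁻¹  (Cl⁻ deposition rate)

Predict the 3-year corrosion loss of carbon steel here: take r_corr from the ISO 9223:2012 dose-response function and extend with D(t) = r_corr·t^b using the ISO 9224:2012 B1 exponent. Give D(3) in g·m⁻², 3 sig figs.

D(3) = 966 g·m⁻²

carbon steel: f(T) = -0.054·(T−10) [T>10 °C] = -0.2646
  SO₂ term: 1.77·51.7^0.52·exp(0.02·45-0.2646) = 26
  Cl⁻ term: 0.102·604.0^0.62·exp(0.033·45+0.04·14.9) = 43.31
  r_corr = 26 + 43.31 = 69.31 μm/a
ISO 9224: D(t) = r_corr · t^b with b = 0.523 (carbon steel, B1)
  D(3) = 69.31 × 3^0.523 = 69.31 × 1.776 = 123.1 μm
  Mass loss = 123.1 μm × 7.85 g/cm³ = 966.5 g·m⁻²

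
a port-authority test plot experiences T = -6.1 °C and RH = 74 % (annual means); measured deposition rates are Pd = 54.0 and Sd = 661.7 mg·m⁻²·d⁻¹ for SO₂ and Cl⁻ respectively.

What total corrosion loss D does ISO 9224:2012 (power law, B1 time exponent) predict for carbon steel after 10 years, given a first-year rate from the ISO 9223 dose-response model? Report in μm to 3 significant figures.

D(10) = 190 μm

carbon steel: temperature factor f = +0.150·(-16.1) = -2.4150
  sulphur-dioxide contribution → 5.53 μm/a
  chloride contribution → 51.52 μm/a
  ⇒ r_corr(carbon steel) = 57.05 μm/a
ISO 9224: D(t) = r_corr · t^b with b = 0.523 (carbon steel, B1)
  D(10) = 57.05 × 10^0.523 = 57.05 × 3.334 = 190.2 μm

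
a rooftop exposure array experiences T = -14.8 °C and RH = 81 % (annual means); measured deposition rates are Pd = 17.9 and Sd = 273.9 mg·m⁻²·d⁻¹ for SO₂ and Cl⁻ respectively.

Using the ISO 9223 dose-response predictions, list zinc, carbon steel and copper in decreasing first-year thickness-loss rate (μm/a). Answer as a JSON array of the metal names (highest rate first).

zinc: f(T) = +0.038·(T−10) [T≤10 °C] = -0.9424
  Pd branch = 0.0129·Pd^0.44·e^(0.046·RH+f) = 0.7426 μm/a
  Cl⁻ term: 0.0175·273.9^0.57·exp(0.008·81+0.085·-14.8) = 0.2331
  r_corr = 0.7426 + 0.2331 = 0.9757 μm/a
carbon steel: temperature factor f = +0.150·(-24.8) = -3.7200
  Pd branch = 1.77·Pd^0.52·e^(0.02·RH+f) = 0.9715 μm/a
  Cl⁻ term: 0.102·273.9^0.62·exp(0.033·81+0.04·-14.8) = 26.53
  r_corr = 0.9715 + 26.53 = 27.5 μm/a
copper: f(T) = +0.126·(T−10) [T≤10 °C] = -3.1248
  Pd branch = 0.0053·Pd^0.26·e^(0.059·RH+f) = 0.05867 μm/a
  Cl⁻ term: 0.01025·273.9^0.27·exp(0.036·81+0.049·-14.8) = 0.4172
  r_corr = 0.05867 + 0.4172 = 0.4759 μm/a
Ordering by μm/a: carbon steel (27.5) > zinc (0.976) > copper (0.476)

["carbon steel", "zinc", "copper"]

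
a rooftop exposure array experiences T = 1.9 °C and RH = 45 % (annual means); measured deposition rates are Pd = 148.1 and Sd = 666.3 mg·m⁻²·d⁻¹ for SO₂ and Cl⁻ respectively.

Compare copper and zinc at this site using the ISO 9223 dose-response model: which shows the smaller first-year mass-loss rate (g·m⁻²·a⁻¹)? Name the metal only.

copper: temperature factor f = +0.126·(-8.1) = -1.0206
  Pd branch = 0.0053·Pd^0.26·e^(0.059·RH+f) = 0.09964 μm/a
  Sd branch = 0.01025·Sd^0.27·e^(0.036·RH+0.049·T) = 0.3289 μm/a
  sum: 0.09964 + 0.3289 → r_corr = 0.4286 μm/a
  mass loss = 0.4286 μm/a × 8.96 g/cm³ = 3.84 g·m⁻²·a⁻¹
zinc: temperature factor f = +0.038·(-8.1) = -0.3078
  Pd branch = 0.0129·Pd^0.44·e^(0.046·RH+f) = 0.6776 μm/a
  Sd branch = 0.0175·Sd^0.57·e^(0.008·RH+0.085·T) = 1.2 μm/a
  r_corr = 0.6776 + 1.2 = 1.877 μm/a
  mass loss = 1.877 μm/a × 7.14 g/cm³ = 13.4 g·m⁻²·a⁻¹
Ordering by g·m⁻²·a⁻¹: zinc (13.4) > copper (3.84)

copper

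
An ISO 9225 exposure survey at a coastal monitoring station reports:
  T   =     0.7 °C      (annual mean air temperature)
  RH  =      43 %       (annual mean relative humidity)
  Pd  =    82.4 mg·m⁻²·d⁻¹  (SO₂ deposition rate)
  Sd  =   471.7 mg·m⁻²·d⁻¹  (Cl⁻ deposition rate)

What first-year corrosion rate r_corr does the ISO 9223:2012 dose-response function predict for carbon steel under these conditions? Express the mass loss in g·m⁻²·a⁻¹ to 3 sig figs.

r_corr = 235 g·m⁻²·a⁻¹

carbon steel: temperature factor f = +0.150·(-9.3) = -1.3950
  sulphur-dioxide contribution → 10.28 μm/a
  chloride contribution → 19.71 μm/a
  total first-year rate 29.99 μm/a
Convert to mass loss: 29.99 μm/a × 7.85 g/cm³ = 235.4 g·m⁻²·a⁻¹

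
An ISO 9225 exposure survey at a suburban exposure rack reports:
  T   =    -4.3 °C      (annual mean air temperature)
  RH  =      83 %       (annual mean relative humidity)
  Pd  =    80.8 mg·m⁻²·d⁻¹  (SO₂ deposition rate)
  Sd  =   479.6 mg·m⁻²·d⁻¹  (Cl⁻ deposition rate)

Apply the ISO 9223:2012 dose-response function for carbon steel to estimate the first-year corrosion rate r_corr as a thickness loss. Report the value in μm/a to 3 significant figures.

carbon steel: f(T) = +0.150·(T−10) [T≤10 °C] = -2.1450
  SO₂ term: 1.77·80.8^0.52·exp(0.02·83-2.1450) = 10.7
  Sd branch = 0.102·Sd^0.62·e^(0.033·RH+0.04·T) = 61.04 μm/a
  r_corr = 10.7 + 61.04 = 71.73 μm/a

r_corr = 71.7 μm/a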